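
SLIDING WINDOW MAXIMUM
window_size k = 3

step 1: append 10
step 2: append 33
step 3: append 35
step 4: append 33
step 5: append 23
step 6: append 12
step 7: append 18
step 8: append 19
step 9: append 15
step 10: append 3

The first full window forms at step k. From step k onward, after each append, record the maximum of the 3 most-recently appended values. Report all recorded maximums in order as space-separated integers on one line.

Answer: 35 35 35 33 23 19 19 19

Derivation:
step 1: append 10 -> window=[10] (not full yet)
step 2: append 33 -> window=[10, 33] (not full yet)
step 3: append 35 -> window=[10, 33, 35] -> max=35
step 4: append 33 -> window=[33, 35, 33] -> max=35
step 5: append 23 -> window=[35, 33, 23] -> max=35
step 6: append 12 -> window=[33, 23, 12] -> max=33
step 7: append 18 -> window=[23, 12, 18] -> max=23
step 8: append 19 -> window=[12, 18, 19] -> max=19
step 9: append 15 -> window=[18, 19, 15] -> max=19
step 10: append 3 -> window=[19, 15, 3] -> max=19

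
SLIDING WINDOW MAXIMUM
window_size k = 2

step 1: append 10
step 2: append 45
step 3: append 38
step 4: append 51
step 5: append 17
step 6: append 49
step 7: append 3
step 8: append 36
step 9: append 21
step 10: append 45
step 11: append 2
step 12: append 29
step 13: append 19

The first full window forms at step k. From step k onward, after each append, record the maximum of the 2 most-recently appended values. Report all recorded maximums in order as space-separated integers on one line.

step 1: append 10 -> window=[10] (not full yet)
step 2: append 45 -> window=[10, 45] -> max=45
step 3: append 38 -> window=[45, 38] -> max=45
step 4: append 51 -> window=[38, 51] -> max=51
step 5: append 17 -> window=[51, 17] -> max=51
step 6: append 49 -> window=[17, 49] -> max=49
step 7: append 3 -> window=[49, 3] -> max=49
step 8: append 36 -> window=[3, 36] -> max=36
step 9: append 21 -> window=[36, 21] -> max=36
step 10: append 45 -> window=[21, 45] -> max=45
step 11: append 2 -> window=[45, 2] -> max=45
step 12: append 29 -> window=[2, 29] -> max=29
step 13: append 19 -> window=[29, 19] -> max=29

Answer: 45 45 51 51 49 49 36 36 45 45 29 29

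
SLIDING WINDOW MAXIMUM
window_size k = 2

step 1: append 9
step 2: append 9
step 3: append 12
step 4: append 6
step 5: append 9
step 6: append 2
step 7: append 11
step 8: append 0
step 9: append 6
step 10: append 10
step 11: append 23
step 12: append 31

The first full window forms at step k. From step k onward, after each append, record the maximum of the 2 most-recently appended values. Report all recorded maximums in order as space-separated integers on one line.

step 1: append 9 -> window=[9] (not full yet)
step 2: append 9 -> window=[9, 9] -> max=9
step 3: append 12 -> window=[9, 12] -> max=12
step 4: append 6 -> window=[12, 6] -> max=12
step 5: append 9 -> window=[6, 9] -> max=9
step 6: append 2 -> window=[9, 2] -> max=9
step 7: append 11 -> window=[2, 11] -> max=11
step 8: append 0 -> window=[11, 0] -> max=11
step 9: append 6 -> window=[0, 6] -> max=6
step 10: append 10 -> window=[6, 10] -> max=10
step 11: append 23 -> window=[10, 23] -> max=23
step 12: append 31 -> window=[23, 31] -> max=31

Answer: 9 12 12 9 9 11 11 6 10 23 31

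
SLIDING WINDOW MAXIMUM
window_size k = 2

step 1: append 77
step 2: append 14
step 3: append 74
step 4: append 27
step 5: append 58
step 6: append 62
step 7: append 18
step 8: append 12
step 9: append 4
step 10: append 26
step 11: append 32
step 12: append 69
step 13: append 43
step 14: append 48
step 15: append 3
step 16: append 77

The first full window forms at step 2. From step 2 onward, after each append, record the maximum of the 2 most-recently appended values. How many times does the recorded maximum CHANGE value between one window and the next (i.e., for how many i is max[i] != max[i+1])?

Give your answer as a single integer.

Answer: 10

Derivation:
step 1: append 77 -> window=[77] (not full yet)
step 2: append 14 -> window=[77, 14] -> max=77
step 3: append 74 -> window=[14, 74] -> max=74
step 4: append 27 -> window=[74, 27] -> max=74
step 5: append 58 -> window=[27, 58] -> max=58
step 6: append 62 -> window=[58, 62] -> max=62
step 7: append 18 -> window=[62, 18] -> max=62
step 8: append 12 -> window=[18, 12] -> max=18
step 9: append 4 -> window=[12, 4] -> max=12
step 10: append 26 -> window=[4, 26] -> max=26
step 11: append 32 -> window=[26, 32] -> max=32
step 12: append 69 -> window=[32, 69] -> max=69
step 13: append 43 -> window=[69, 43] -> max=69
step 14: append 48 -> window=[43, 48] -> max=48
step 15: append 3 -> window=[48, 3] -> max=48
step 16: append 77 -> window=[3, 77] -> max=77
Recorded maximums: 77 74 74 58 62 62 18 12 26 32 69 69 48 48 77
Changes between consecutive maximums: 10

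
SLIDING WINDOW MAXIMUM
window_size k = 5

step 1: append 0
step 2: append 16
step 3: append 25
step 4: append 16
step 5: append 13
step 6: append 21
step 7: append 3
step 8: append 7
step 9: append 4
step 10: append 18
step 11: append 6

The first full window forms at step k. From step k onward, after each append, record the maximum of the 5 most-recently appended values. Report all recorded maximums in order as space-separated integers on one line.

Answer: 25 25 25 21 21 21 18

Derivation:
step 1: append 0 -> window=[0] (not full yet)
step 2: append 16 -> window=[0, 16] (not full yet)
step 3: append 25 -> window=[0, 16, 25] (not full yet)
step 4: append 16 -> window=[0, 16, 25, 16] (not full yet)
step 5: append 13 -> window=[0, 16, 25, 16, 13] -> max=25
step 6: append 21 -> window=[16, 25, 16, 13, 21] -> max=25
step 7: append 3 -> window=[25, 16, 13, 21, 3] -> max=25
step 8: append 7 -> window=[16, 13, 21, 3, 7] -> max=21
step 9: append 4 -> window=[13, 21, 3, 7, 4] -> max=21
step 10: append 18 -> window=[21, 3, 7, 4, 18] -> max=21
step 11: append 6 -> window=[3, 7, 4, 18, 6] -> max=18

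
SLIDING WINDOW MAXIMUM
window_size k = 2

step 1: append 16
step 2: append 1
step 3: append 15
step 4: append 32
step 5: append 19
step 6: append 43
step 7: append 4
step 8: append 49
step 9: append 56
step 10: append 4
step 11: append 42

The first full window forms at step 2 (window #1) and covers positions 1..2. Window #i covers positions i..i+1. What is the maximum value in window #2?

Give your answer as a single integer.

step 1: append 16 -> window=[16] (not full yet)
step 2: append 1 -> window=[16, 1] -> max=16
step 3: append 15 -> window=[1, 15] -> max=15
Window #2 max = 15

Answer: 15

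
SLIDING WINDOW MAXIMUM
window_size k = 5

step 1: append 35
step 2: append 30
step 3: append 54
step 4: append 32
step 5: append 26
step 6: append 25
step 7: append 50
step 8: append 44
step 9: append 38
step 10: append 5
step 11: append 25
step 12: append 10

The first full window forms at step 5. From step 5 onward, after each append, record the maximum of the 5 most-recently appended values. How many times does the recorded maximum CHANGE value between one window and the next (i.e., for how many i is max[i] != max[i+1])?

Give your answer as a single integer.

Answer: 2

Derivation:
step 1: append 35 -> window=[35] (not full yet)
step 2: append 30 -> window=[35, 30] (not full yet)
step 3: append 54 -> window=[35, 30, 54] (not full yet)
step 4: append 32 -> window=[35, 30, 54, 32] (not full yet)
step 5: append 26 -> window=[35, 30, 54, 32, 26] -> max=54
step 6: append 25 -> window=[30, 54, 32, 26, 25] -> max=54
step 7: append 50 -> window=[54, 32, 26, 25, 50] -> max=54
step 8: append 44 -> window=[32, 26, 25, 50, 44] -> max=50
step 9: append 38 -> window=[26, 25, 50, 44, 38] -> max=50
step 10: append 5 -> window=[25, 50, 44, 38, 5] -> max=50
step 11: append 25 -> window=[50, 44, 38, 5, 25] -> max=50
step 12: append 10 -> window=[44, 38, 5, 25, 10] -> max=44
Recorded maximums: 54 54 54 50 50 50 50 44
Changes between consecutive maximums: 2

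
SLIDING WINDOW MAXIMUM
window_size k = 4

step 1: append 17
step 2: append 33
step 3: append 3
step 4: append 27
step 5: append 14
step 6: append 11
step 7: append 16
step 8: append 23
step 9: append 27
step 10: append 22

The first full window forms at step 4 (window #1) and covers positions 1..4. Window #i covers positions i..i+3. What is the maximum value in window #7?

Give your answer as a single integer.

step 1: append 17 -> window=[17] (not full yet)
step 2: append 33 -> window=[17, 33] (not full yet)
step 3: append 3 -> window=[17, 33, 3] (not full yet)
step 4: append 27 -> window=[17, 33, 3, 27] -> max=33
step 5: append 14 -> window=[33, 3, 27, 14] -> max=33
step 6: append 11 -> window=[3, 27, 14, 11] -> max=27
step 7: append 16 -> window=[27, 14, 11, 16] -> max=27
step 8: append 23 -> window=[14, 11, 16, 23] -> max=23
step 9: append 27 -> window=[11, 16, 23, 27] -> max=27
step 10: append 22 -> window=[16, 23, 27, 22] -> max=27
Window #7 max = 27

Answer: 27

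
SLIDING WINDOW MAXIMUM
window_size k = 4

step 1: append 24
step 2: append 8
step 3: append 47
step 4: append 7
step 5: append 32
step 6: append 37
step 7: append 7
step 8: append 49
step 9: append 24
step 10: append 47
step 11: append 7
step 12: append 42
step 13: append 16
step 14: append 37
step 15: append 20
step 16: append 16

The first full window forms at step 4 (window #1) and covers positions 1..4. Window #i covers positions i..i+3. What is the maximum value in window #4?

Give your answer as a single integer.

Answer: 37

Derivation:
step 1: append 24 -> window=[24] (not full yet)
step 2: append 8 -> window=[24, 8] (not full yet)
step 3: append 47 -> window=[24, 8, 47] (not full yet)
step 4: append 7 -> window=[24, 8, 47, 7] -> max=47
step 5: append 32 -> window=[8, 47, 7, 32] -> max=47
step 6: append 37 -> window=[47, 7, 32, 37] -> max=47
step 7: append 7 -> window=[7, 32, 37, 7] -> max=37
Window #4 max = 37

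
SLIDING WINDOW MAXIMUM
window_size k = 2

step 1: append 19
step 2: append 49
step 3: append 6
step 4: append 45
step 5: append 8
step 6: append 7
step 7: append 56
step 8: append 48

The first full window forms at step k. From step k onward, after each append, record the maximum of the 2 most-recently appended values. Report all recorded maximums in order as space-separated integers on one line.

step 1: append 19 -> window=[19] (not full yet)
step 2: append 49 -> window=[19, 49] -> max=49
step 3: append 6 -> window=[49, 6] -> max=49
step 4: append 45 -> window=[6, 45] -> max=45
step 5: append 8 -> window=[45, 8] -> max=45
step 6: append 7 -> window=[8, 7] -> max=8
step 7: append 56 -> window=[7, 56] -> max=56
step 8: append 48 -> window=[56, 48] -> max=56

Answer: 49 49 45 45 8 56 56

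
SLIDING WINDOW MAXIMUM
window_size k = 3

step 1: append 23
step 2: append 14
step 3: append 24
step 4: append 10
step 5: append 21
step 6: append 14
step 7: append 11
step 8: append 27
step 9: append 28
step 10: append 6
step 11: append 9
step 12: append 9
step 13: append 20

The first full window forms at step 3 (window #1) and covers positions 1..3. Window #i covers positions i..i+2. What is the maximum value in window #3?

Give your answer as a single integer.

step 1: append 23 -> window=[23] (not full yet)
step 2: append 14 -> window=[23, 14] (not full yet)
step 3: append 24 -> window=[23, 14, 24] -> max=24
step 4: append 10 -> window=[14, 24, 10] -> max=24
step 5: append 21 -> window=[24, 10, 21] -> max=24
Window #3 max = 24

Answer: 24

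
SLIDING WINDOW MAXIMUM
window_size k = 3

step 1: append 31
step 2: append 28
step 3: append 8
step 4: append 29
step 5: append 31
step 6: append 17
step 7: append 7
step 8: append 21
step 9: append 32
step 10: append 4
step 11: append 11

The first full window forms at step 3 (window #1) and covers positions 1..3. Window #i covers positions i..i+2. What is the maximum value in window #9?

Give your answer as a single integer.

step 1: append 31 -> window=[31] (not full yet)
step 2: append 28 -> window=[31, 28] (not full yet)
step 3: append 8 -> window=[31, 28, 8] -> max=31
step 4: append 29 -> window=[28, 8, 29] -> max=29
step 5: append 31 -> window=[8, 29, 31] -> max=31
step 6: append 17 -> window=[29, 31, 17] -> max=31
step 7: append 7 -> window=[31, 17, 7] -> max=31
step 8: append 21 -> window=[17, 7, 21] -> max=21
step 9: append 32 -> window=[7, 21, 32] -> max=32
step 10: append 4 -> window=[21, 32, 4] -> max=32
step 11: append 11 -> window=[32, 4, 11] -> max=32
Window #9 max = 32

Answer: 32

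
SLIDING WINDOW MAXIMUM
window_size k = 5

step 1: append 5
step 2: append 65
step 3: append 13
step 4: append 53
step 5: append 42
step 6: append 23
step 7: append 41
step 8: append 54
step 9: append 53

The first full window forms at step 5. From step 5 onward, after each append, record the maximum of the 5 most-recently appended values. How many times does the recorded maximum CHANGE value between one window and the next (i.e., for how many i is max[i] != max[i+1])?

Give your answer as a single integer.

step 1: append 5 -> window=[5] (not full yet)
step 2: append 65 -> window=[5, 65] (not full yet)
step 3: append 13 -> window=[5, 65, 13] (not full yet)
step 4: append 53 -> window=[5, 65, 13, 53] (not full yet)
step 5: append 42 -> window=[5, 65, 13, 53, 42] -> max=65
step 6: append 23 -> window=[65, 13, 53, 42, 23] -> max=65
step 7: append 41 -> window=[13, 53, 42, 23, 41] -> max=53
step 8: append 54 -> window=[53, 42, 23, 41, 54] -> max=54
step 9: append 53 -> window=[42, 23, 41, 54, 53] -> max=54
Recorded maximums: 65 65 53 54 54
Changes between consecutive maximums: 2

Answer: 2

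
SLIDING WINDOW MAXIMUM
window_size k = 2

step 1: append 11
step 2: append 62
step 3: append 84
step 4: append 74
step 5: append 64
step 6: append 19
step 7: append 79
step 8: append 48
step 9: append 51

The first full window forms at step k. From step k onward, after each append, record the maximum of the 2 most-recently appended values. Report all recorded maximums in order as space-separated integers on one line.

Answer: 62 84 84 74 64 79 79 51

Derivation:
step 1: append 11 -> window=[11] (not full yet)
step 2: append 62 -> window=[11, 62] -> max=62
step 3: append 84 -> window=[62, 84] -> max=84
step 4: append 74 -> window=[84, 74] -> max=84
step 5: append 64 -> window=[74, 64] -> max=74
step 6: append 19 -> window=[64, 19] -> max=64
step 7: append 79 -> window=[19, 79] -> max=79
step 8: append 48 -> window=[79, 48] -> max=79
step 9: append 51 -> window=[48, 51] -> max=51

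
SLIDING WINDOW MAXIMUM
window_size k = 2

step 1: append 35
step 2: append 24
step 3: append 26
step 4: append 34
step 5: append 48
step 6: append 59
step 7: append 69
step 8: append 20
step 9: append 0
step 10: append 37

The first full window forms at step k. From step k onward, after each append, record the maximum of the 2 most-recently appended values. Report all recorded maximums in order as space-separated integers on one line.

step 1: append 35 -> window=[35] (not full yet)
step 2: append 24 -> window=[35, 24] -> max=35
step 3: append 26 -> window=[24, 26] -> max=26
step 4: append 34 -> window=[26, 34] -> max=34
step 5: append 48 -> window=[34, 48] -> max=48
step 6: append 59 -> window=[48, 59] -> max=59
step 7: append 69 -> window=[59, 69] -> max=69
step 8: append 20 -> window=[69, 20] -> max=69
step 9: append 0 -> window=[20, 0] -> max=20
step 10: append 37 -> window=[0, 37] -> max=37

Answer: 35 26 34 48 59 69 69 20 37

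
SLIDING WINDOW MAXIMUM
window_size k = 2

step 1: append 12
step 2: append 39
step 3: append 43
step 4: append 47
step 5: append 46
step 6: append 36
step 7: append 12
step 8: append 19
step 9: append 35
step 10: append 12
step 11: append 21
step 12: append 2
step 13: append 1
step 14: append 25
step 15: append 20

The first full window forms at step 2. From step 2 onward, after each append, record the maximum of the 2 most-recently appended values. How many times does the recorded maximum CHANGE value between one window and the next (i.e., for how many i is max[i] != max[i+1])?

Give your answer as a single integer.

step 1: append 12 -> window=[12] (not full yet)
step 2: append 39 -> window=[12, 39] -> max=39
step 3: append 43 -> window=[39, 43] -> max=43
step 4: append 47 -> window=[43, 47] -> max=47
step 5: append 46 -> window=[47, 46] -> max=47
step 6: append 36 -> window=[46, 36] -> max=46
step 7: append 12 -> window=[36, 12] -> max=36
step 8: append 19 -> window=[12, 19] -> max=19
step 9: append 35 -> window=[19, 35] -> max=35
step 10: append 12 -> window=[35, 12] -> max=35
step 11: append 21 -> window=[12, 21] -> max=21
step 12: append 2 -> window=[21, 2] -> max=21
step 13: append 1 -> window=[2, 1] -> max=2
step 14: append 25 -> window=[1, 25] -> max=25
step 15: append 20 -> window=[25, 20] -> max=25
Recorded maximums: 39 43 47 47 46 36 19 35 35 21 21 2 25 25
Changes between consecutive maximums: 9

Answer: 9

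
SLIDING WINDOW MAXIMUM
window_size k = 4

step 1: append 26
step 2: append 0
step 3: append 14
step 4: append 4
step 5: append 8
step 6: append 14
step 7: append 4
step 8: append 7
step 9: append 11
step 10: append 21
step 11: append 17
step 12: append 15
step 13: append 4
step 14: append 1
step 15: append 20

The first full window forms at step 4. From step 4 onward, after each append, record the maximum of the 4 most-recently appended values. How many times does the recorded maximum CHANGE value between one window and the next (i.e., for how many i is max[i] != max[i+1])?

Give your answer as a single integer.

Answer: 4

Derivation:
step 1: append 26 -> window=[26] (not full yet)
step 2: append 0 -> window=[26, 0] (not full yet)
step 3: append 14 -> window=[26, 0, 14] (not full yet)
step 4: append 4 -> window=[26, 0, 14, 4] -> max=26
step 5: append 8 -> window=[0, 14, 4, 8] -> max=14
step 6: append 14 -> window=[14, 4, 8, 14] -> max=14
step 7: append 4 -> window=[4, 8, 14, 4] -> max=14
step 8: append 7 -> window=[8, 14, 4, 7] -> max=14
step 9: append 11 -> window=[14, 4, 7, 11] -> max=14
step 10: append 21 -> window=[4, 7, 11, 21] -> max=21
step 11: append 17 -> window=[7, 11, 21, 17] -> max=21
step 12: append 15 -> window=[11, 21, 17, 15] -> max=21
step 13: append 4 -> window=[21, 17, 15, 4] -> max=21
step 14: append 1 -> window=[17, 15, 4, 1] -> max=17
step 15: append 20 -> window=[15, 4, 1, 20] -> max=20
Recorded maximums: 26 14 14 14 14 14 21 21 21 21 17 20
Changes between consecutive maximums: 4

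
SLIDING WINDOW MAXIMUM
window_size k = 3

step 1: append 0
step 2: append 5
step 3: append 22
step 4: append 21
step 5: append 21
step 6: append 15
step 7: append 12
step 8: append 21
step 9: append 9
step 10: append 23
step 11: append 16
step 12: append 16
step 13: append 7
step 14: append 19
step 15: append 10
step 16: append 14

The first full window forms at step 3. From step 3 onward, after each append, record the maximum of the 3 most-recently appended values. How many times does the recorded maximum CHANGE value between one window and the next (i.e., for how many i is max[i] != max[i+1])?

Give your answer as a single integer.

Answer: 4

Derivation:
step 1: append 0 -> window=[0] (not full yet)
step 2: append 5 -> window=[0, 5] (not full yet)
step 3: append 22 -> window=[0, 5, 22] -> max=22
step 4: append 21 -> window=[5, 22, 21] -> max=22
step 5: append 21 -> window=[22, 21, 21] -> max=22
step 6: append 15 -> window=[21, 21, 15] -> max=21
step 7: append 12 -> window=[21, 15, 12] -> max=21
step 8: append 21 -> window=[15, 12, 21] -> max=21
step 9: append 9 -> window=[12, 21, 9] -> max=21
step 10: append 23 -> window=[21, 9, 23] -> max=23
step 11: append 16 -> window=[9, 23, 16] -> max=23
step 12: append 16 -> window=[23, 16, 16] -> max=23
step 13: append 7 -> window=[16, 16, 7] -> max=16
step 14: append 19 -> window=[16, 7, 19] -> max=19
step 15: append 10 -> window=[7, 19, 10] -> max=19
step 16: append 14 -> window=[19, 10, 14] -> max=19
Recorded maximums: 22 22 22 21 21 21 21 23 23 23 16 19 19 19
Changes between consecutive maximums: 4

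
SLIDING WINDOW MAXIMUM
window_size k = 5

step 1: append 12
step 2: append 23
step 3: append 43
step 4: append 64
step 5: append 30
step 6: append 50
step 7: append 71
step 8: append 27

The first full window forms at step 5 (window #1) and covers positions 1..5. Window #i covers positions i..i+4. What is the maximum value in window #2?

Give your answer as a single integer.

Answer: 64

Derivation:
step 1: append 12 -> window=[12] (not full yet)
step 2: append 23 -> window=[12, 23] (not full yet)
step 3: append 43 -> window=[12, 23, 43] (not full yet)
step 4: append 64 -> window=[12, 23, 43, 64] (not full yet)
step 5: append 30 -> window=[12, 23, 43, 64, 30] -> max=64
step 6: append 50 -> window=[23, 43, 64, 30, 50] -> max=64
Window #2 max = 64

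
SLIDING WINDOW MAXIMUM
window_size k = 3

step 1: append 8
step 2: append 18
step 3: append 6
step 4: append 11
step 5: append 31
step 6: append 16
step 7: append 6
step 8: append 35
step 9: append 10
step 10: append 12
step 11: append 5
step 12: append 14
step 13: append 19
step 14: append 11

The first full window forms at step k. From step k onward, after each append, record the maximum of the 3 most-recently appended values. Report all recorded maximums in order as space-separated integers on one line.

Answer: 18 18 31 31 31 35 35 35 12 14 19 19

Derivation:
step 1: append 8 -> window=[8] (not full yet)
step 2: append 18 -> window=[8, 18] (not full yet)
step 3: append 6 -> window=[8, 18, 6] -> max=18
step 4: append 11 -> window=[18, 6, 11] -> max=18
step 5: append 31 -> window=[6, 11, 31] -> max=31
step 6: append 16 -> window=[11, 31, 16] -> max=31
step 7: append 6 -> window=[31, 16, 6] -> max=31
step 8: append 35 -> window=[16, 6, 35] -> max=35
step 9: append 10 -> window=[6, 35, 10] -> max=35
step 10: append 12 -> window=[35, 10, 12] -> max=35
step 11: append 5 -> window=[10, 12, 5] -> max=12
step 12: append 14 -> window=[12, 5, 14] -> max=14
step 13: append 19 -> window=[5, 14, 19] -> max=19
step 14: append 11 -> window=[14, 19, 11] -> max=19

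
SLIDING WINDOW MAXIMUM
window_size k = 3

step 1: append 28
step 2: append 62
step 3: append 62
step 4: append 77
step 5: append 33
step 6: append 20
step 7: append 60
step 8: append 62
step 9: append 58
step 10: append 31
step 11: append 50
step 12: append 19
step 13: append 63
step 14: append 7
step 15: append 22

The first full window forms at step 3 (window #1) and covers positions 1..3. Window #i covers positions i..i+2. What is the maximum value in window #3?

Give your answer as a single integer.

Answer: 77

Derivation:
step 1: append 28 -> window=[28] (not full yet)
step 2: append 62 -> window=[28, 62] (not full yet)
step 3: append 62 -> window=[28, 62, 62] -> max=62
step 4: append 77 -> window=[62, 62, 77] -> max=77
step 5: append 33 -> window=[62, 77, 33] -> max=77
Window #3 max = 77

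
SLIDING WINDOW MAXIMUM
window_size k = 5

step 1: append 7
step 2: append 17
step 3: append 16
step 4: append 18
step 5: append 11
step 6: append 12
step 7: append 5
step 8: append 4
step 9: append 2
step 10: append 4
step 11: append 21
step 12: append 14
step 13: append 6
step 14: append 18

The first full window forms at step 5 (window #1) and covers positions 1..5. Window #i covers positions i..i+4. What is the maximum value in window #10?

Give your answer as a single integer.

Answer: 21

Derivation:
step 1: append 7 -> window=[7] (not full yet)
step 2: append 17 -> window=[7, 17] (not full yet)
step 3: append 16 -> window=[7, 17, 16] (not full yet)
step 4: append 18 -> window=[7, 17, 16, 18] (not full yet)
step 5: append 11 -> window=[7, 17, 16, 18, 11] -> max=18
step 6: append 12 -> window=[17, 16, 18, 11, 12] -> max=18
step 7: append 5 -> window=[16, 18, 11, 12, 5] -> max=18
step 8: append 4 -> window=[18, 11, 12, 5, 4] -> max=18
step 9: append 2 -> window=[11, 12, 5, 4, 2] -> max=12
step 10: append 4 -> window=[12, 5, 4, 2, 4] -> max=12
step 11: append 21 -> window=[5, 4, 2, 4, 21] -> max=21
step 12: append 14 -> window=[4, 2, 4, 21, 14] -> max=21
step 13: append 6 -> window=[2, 4, 21, 14, 6] -> max=21
step 14: append 18 -> window=[4, 21, 14, 6, 18] -> max=21
Window #10 max = 21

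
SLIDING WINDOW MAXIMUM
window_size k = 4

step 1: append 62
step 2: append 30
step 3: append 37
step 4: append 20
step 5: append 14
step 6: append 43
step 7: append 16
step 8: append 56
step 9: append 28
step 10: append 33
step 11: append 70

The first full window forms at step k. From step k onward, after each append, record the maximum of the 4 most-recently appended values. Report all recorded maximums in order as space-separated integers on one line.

step 1: append 62 -> window=[62] (not full yet)
step 2: append 30 -> window=[62, 30] (not full yet)
step 3: append 37 -> window=[62, 30, 37] (not full yet)
step 4: append 20 -> window=[62, 30, 37, 20] -> max=62
step 5: append 14 -> window=[30, 37, 20, 14] -> max=37
step 6: append 43 -> window=[37, 20, 14, 43] -> max=43
step 7: append 16 -> window=[20, 14, 43, 16] -> max=43
step 8: append 56 -> window=[14, 43, 16, 56] -> max=56
step 9: append 28 -> window=[43, 16, 56, 28] -> max=56
step 10: append 33 -> window=[16, 56, 28, 33] -> max=56
step 11: append 70 -> window=[56, 28, 33, 70] -> max=70

Answer: 62 37 43 43 56 56 56 70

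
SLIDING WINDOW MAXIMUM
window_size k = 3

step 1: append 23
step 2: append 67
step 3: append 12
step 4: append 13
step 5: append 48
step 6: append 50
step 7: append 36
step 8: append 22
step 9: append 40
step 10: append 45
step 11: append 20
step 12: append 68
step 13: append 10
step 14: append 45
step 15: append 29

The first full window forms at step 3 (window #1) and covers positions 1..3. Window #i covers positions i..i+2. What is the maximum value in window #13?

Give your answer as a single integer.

Answer: 45

Derivation:
step 1: append 23 -> window=[23] (not full yet)
step 2: append 67 -> window=[23, 67] (not full yet)
step 3: append 12 -> window=[23, 67, 12] -> max=67
step 4: append 13 -> window=[67, 12, 13] -> max=67
step 5: append 48 -> window=[12, 13, 48] -> max=48
step 6: append 50 -> window=[13, 48, 50] -> max=50
step 7: append 36 -> window=[48, 50, 36] -> max=50
step 8: append 22 -> window=[50, 36, 22] -> max=50
step 9: append 40 -> window=[36, 22, 40] -> max=40
step 10: append 45 -> window=[22, 40, 45] -> max=45
step 11: append 20 -> window=[40, 45, 20] -> max=45
step 12: append 68 -> window=[45, 20, 68] -> max=68
step 13: append 10 -> window=[20, 68, 10] -> max=68
step 14: append 45 -> window=[68, 10, 45] -> max=68
step 15: append 29 -> window=[10, 45, 29] -> max=45
Window #13 max = 45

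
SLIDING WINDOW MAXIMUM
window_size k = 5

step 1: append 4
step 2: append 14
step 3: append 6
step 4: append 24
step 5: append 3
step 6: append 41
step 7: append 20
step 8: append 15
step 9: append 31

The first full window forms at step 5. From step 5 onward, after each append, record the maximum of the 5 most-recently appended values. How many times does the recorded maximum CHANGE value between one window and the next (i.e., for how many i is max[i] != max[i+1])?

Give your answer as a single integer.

step 1: append 4 -> window=[4] (not full yet)
step 2: append 14 -> window=[4, 14] (not full yet)
step 3: append 6 -> window=[4, 14, 6] (not full yet)
step 4: append 24 -> window=[4, 14, 6, 24] (not full yet)
step 5: append 3 -> window=[4, 14, 6, 24, 3] -> max=24
step 6: append 41 -> window=[14, 6, 24, 3, 41] -> max=41
step 7: append 20 -> window=[6, 24, 3, 41, 20] -> max=41
step 8: append 15 -> window=[24, 3, 41, 20, 15] -> max=41
step 9: append 31 -> window=[3, 41, 20, 15, 31] -> max=41
Recorded maximums: 24 41 41 41 41
Changes between consecutive maximums: 1

Answer: 1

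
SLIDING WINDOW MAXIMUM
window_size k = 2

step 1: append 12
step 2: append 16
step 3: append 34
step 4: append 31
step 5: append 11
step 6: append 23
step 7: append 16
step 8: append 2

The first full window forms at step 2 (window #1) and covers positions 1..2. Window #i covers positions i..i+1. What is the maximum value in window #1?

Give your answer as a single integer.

Answer: 16

Derivation:
step 1: append 12 -> window=[12] (not full yet)
step 2: append 16 -> window=[12, 16] -> max=16
Window #1 max = 16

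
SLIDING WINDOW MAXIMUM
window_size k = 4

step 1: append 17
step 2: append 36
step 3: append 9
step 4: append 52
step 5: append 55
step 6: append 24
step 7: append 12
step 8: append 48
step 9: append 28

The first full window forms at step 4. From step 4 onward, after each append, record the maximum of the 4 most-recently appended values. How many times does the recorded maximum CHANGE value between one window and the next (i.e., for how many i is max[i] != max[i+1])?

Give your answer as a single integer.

step 1: append 17 -> window=[17] (not full yet)
step 2: append 36 -> window=[17, 36] (not full yet)
step 3: append 9 -> window=[17, 36, 9] (not full yet)
step 4: append 52 -> window=[17, 36, 9, 52] -> max=52
step 5: append 55 -> window=[36, 9, 52, 55] -> max=55
step 6: append 24 -> window=[9, 52, 55, 24] -> max=55
step 7: append 12 -> window=[52, 55, 24, 12] -> max=55
step 8: append 48 -> window=[55, 24, 12, 48] -> max=55
step 9: append 28 -> window=[24, 12, 48, 28] -> max=48
Recorded maximums: 52 55 55 55 55 48
Changes between consecutive maximums: 2

Answer: 2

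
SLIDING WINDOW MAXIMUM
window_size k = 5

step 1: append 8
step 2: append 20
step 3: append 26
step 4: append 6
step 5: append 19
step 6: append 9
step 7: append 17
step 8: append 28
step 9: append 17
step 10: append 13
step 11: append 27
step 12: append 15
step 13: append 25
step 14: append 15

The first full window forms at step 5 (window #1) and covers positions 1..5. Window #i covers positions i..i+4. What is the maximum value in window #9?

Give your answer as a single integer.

Answer: 27

Derivation:
step 1: append 8 -> window=[8] (not full yet)
step 2: append 20 -> window=[8, 20] (not full yet)
step 3: append 26 -> window=[8, 20, 26] (not full yet)
step 4: append 6 -> window=[8, 20, 26, 6] (not full yet)
step 5: append 19 -> window=[8, 20, 26, 6, 19] -> max=26
step 6: append 9 -> window=[20, 26, 6, 19, 9] -> max=26
step 7: append 17 -> window=[26, 6, 19, 9, 17] -> max=26
step 8: append 28 -> window=[6, 19, 9, 17, 28] -> max=28
step 9: append 17 -> window=[19, 9, 17, 28, 17] -> max=28
step 10: append 13 -> window=[9, 17, 28, 17, 13] -> max=28
step 11: append 27 -> window=[17, 28, 17, 13, 27] -> max=28
step 12: append 15 -> window=[28, 17, 13, 27, 15] -> max=28
step 13: append 25 -> window=[17, 13, 27, 15, 25] -> max=27
Window #9 max = 27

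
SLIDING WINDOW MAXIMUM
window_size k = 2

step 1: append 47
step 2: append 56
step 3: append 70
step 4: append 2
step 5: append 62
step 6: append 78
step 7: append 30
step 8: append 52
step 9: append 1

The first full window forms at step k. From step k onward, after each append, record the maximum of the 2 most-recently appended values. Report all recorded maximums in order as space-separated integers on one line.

step 1: append 47 -> window=[47] (not full yet)
step 2: append 56 -> window=[47, 56] -> max=56
step 3: append 70 -> window=[56, 70] -> max=70
step 4: append 2 -> window=[70, 2] -> max=70
step 5: append 62 -> window=[2, 62] -> max=62
step 6: append 78 -> window=[62, 78] -> max=78
step 7: append 30 -> window=[78, 30] -> max=78
step 8: append 52 -> window=[30, 52] -> max=52
step 9: append 1 -> window=[52, 1] -> max=52

Answer: 56 70 70 62 78 78 52 52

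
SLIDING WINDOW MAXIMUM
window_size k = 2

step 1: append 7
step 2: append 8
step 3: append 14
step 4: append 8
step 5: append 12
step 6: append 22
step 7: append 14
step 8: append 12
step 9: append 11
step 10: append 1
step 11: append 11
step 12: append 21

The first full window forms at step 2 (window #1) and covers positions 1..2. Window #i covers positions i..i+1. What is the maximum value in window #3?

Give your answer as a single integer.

Answer: 14

Derivation:
step 1: append 7 -> window=[7] (not full yet)
step 2: append 8 -> window=[7, 8] -> max=8
step 3: append 14 -> window=[8, 14] -> max=14
step 4: append 8 -> window=[14, 8] -> max=14
Window #3 max = 14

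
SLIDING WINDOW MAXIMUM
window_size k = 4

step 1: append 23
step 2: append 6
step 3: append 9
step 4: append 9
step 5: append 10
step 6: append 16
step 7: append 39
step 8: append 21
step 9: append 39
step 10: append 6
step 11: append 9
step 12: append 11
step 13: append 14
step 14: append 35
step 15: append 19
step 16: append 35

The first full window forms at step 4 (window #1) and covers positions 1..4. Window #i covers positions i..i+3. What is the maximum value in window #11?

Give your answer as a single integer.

Answer: 35

Derivation:
step 1: append 23 -> window=[23] (not full yet)
step 2: append 6 -> window=[23, 6] (not full yet)
step 3: append 9 -> window=[23, 6, 9] (not full yet)
step 4: append 9 -> window=[23, 6, 9, 9] -> max=23
step 5: append 10 -> window=[6, 9, 9, 10] -> max=10
step 6: append 16 -> window=[9, 9, 10, 16] -> max=16
step 7: append 39 -> window=[9, 10, 16, 39] -> max=39
step 8: append 21 -> window=[10, 16, 39, 21] -> max=39
step 9: append 39 -> window=[16, 39, 21, 39] -> max=39
step 10: append 6 -> window=[39, 21, 39, 6] -> max=39
step 11: append 9 -> window=[21, 39, 6, 9] -> max=39
step 12: append 11 -> window=[39, 6, 9, 11] -> max=39
step 13: append 14 -> window=[6, 9, 11, 14] -> max=14
step 14: append 35 -> window=[9, 11, 14, 35] -> max=35
Window #11 max = 35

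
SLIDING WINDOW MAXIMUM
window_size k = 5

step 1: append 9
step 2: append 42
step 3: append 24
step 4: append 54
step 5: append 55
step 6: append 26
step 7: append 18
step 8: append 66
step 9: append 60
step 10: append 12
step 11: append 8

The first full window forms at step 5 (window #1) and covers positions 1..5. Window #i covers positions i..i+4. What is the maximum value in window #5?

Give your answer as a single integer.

step 1: append 9 -> window=[9] (not full yet)
step 2: append 42 -> window=[9, 42] (not full yet)
step 3: append 24 -> window=[9, 42, 24] (not full yet)
step 4: append 54 -> window=[9, 42, 24, 54] (not full yet)
step 5: append 55 -> window=[9, 42, 24, 54, 55] -> max=55
step 6: append 26 -> window=[42, 24, 54, 55, 26] -> max=55
step 7: append 18 -> window=[24, 54, 55, 26, 18] -> max=55
step 8: append 66 -> window=[54, 55, 26, 18, 66] -> max=66
step 9: append 60 -> window=[55, 26, 18, 66, 60] -> max=66
Window #5 max = 66

Answer: 66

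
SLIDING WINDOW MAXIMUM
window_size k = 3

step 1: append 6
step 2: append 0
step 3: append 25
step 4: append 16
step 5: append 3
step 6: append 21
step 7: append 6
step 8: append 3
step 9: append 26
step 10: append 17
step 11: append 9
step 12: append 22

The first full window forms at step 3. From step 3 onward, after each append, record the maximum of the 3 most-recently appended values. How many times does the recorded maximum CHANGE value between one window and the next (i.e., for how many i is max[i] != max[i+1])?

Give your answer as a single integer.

step 1: append 6 -> window=[6] (not full yet)
step 2: append 0 -> window=[6, 0] (not full yet)
step 3: append 25 -> window=[6, 0, 25] -> max=25
step 4: append 16 -> window=[0, 25, 16] -> max=25
step 5: append 3 -> window=[25, 16, 3] -> max=25
step 6: append 21 -> window=[16, 3, 21] -> max=21
step 7: append 6 -> window=[3, 21, 6] -> max=21
step 8: append 3 -> window=[21, 6, 3] -> max=21
step 9: append 26 -> window=[6, 3, 26] -> max=26
step 10: append 17 -> window=[3, 26, 17] -> max=26
step 11: append 9 -> window=[26, 17, 9] -> max=26
step 12: append 22 -> window=[17, 9, 22] -> max=22
Recorded maximums: 25 25 25 21 21 21 26 26 26 22
Changes between consecutive maximums: 3

Answer: 3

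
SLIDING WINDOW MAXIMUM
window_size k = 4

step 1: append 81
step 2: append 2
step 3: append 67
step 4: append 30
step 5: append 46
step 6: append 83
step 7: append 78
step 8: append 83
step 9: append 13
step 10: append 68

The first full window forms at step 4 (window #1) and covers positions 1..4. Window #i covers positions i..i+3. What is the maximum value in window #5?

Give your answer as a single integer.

step 1: append 81 -> window=[81] (not full yet)
step 2: append 2 -> window=[81, 2] (not full yet)
step 3: append 67 -> window=[81, 2, 67] (not full yet)
step 4: append 30 -> window=[81, 2, 67, 30] -> max=81
step 5: append 46 -> window=[2, 67, 30, 46] -> max=67
step 6: append 83 -> window=[67, 30, 46, 83] -> max=83
step 7: append 78 -> window=[30, 46, 83, 78] -> max=83
step 8: append 83 -> window=[46, 83, 78, 83] -> max=83
Window #5 max = 83

Answer: 83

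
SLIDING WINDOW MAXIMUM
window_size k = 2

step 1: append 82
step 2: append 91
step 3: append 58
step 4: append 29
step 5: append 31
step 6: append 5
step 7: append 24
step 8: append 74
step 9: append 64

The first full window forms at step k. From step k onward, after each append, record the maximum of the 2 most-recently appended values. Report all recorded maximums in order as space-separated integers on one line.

Answer: 91 91 58 31 31 24 74 74

Derivation:
step 1: append 82 -> window=[82] (not full yet)
step 2: append 91 -> window=[82, 91] -> max=91
step 3: append 58 -> window=[91, 58] -> max=91
step 4: append 29 -> window=[58, 29] -> max=58
step 5: append 31 -> window=[29, 31] -> max=31
step 6: append 5 -> window=[31, 5] -> max=31
step 7: append 24 -> window=[5, 24] -> max=24
step 8: append 74 -> window=[24, 74] -> max=74
step 9: append 64 -> window=[74, 64] -> max=74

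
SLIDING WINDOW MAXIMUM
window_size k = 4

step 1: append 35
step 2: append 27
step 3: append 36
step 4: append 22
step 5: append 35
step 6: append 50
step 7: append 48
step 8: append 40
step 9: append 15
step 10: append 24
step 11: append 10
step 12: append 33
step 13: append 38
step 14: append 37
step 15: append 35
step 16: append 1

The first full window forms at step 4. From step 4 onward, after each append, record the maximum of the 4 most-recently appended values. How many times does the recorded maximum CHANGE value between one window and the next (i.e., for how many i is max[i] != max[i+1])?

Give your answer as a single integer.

step 1: append 35 -> window=[35] (not full yet)
step 2: append 27 -> window=[35, 27] (not full yet)
step 3: append 36 -> window=[35, 27, 36] (not full yet)
step 4: append 22 -> window=[35, 27, 36, 22] -> max=36
step 5: append 35 -> window=[27, 36, 22, 35] -> max=36
step 6: append 50 -> window=[36, 22, 35, 50] -> max=50
step 7: append 48 -> window=[22, 35, 50, 48] -> max=50
step 8: append 40 -> window=[35, 50, 48, 40] -> max=50
step 9: append 15 -> window=[50, 48, 40, 15] -> max=50
step 10: append 24 -> window=[48, 40, 15, 24] -> max=48
step 11: append 10 -> window=[40, 15, 24, 10] -> max=40
step 12: append 33 -> window=[15, 24, 10, 33] -> max=33
step 13: append 38 -> window=[24, 10, 33, 38] -> max=38
step 14: append 37 -> window=[10, 33, 38, 37] -> max=38
step 15: append 35 -> window=[33, 38, 37, 35] -> max=38
step 16: append 1 -> window=[38, 37, 35, 1] -> max=38
Recorded maximums: 36 36 50 50 50 50 48 40 33 38 38 38 38
Changes between consecutive maximums: 5

Answer: 5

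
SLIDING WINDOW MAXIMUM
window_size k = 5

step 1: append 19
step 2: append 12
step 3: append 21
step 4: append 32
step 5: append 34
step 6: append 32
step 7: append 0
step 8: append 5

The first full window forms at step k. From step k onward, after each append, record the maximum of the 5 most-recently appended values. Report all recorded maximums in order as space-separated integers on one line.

step 1: append 19 -> window=[19] (not full yet)
step 2: append 12 -> window=[19, 12] (not full yet)
step 3: append 21 -> window=[19, 12, 21] (not full yet)
step 4: append 32 -> window=[19, 12, 21, 32] (not full yet)
step 5: append 34 -> window=[19, 12, 21, 32, 34] -> max=34
step 6: append 32 -> window=[12, 21, 32, 34, 32] -> max=34
step 7: append 0 -> window=[21, 32, 34, 32, 0] -> max=34
step 8: append 5 -> window=[32, 34, 32, 0, 5] -> max=34

Answer: 34 34 34 34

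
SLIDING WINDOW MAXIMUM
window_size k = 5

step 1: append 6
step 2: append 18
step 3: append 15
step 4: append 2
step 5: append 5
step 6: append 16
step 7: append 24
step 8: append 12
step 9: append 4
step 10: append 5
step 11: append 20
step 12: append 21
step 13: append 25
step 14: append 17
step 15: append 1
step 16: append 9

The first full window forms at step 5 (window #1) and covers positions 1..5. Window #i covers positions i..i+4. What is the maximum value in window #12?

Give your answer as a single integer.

Answer: 25

Derivation:
step 1: append 6 -> window=[6] (not full yet)
step 2: append 18 -> window=[6, 18] (not full yet)
step 3: append 15 -> window=[6, 18, 15] (not full yet)
step 4: append 2 -> window=[6, 18, 15, 2] (not full yet)
step 5: append 5 -> window=[6, 18, 15, 2, 5] -> max=18
step 6: append 16 -> window=[18, 15, 2, 5, 16] -> max=18
step 7: append 24 -> window=[15, 2, 5, 16, 24] -> max=24
step 8: append 12 -> window=[2, 5, 16, 24, 12] -> max=24
step 9: append 4 -> window=[5, 16, 24, 12, 4] -> max=24
step 10: append 5 -> window=[16, 24, 12, 4, 5] -> max=24
step 11: append 20 -> window=[24, 12, 4, 5, 20] -> max=24
step 12: append 21 -> window=[12, 4, 5, 20, 21] -> max=21
step 13: append 25 -> window=[4, 5, 20, 21, 25] -> max=25
step 14: append 17 -> window=[5, 20, 21, 25, 17] -> max=25
step 15: append 1 -> window=[20, 21, 25, 17, 1] -> max=25
step 16: append 9 -> window=[21, 25, 17, 1, 9] -> max=25
Window #12 max = 25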